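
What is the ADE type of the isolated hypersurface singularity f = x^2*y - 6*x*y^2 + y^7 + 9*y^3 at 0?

D_{8}

The Hessian of f at 0 has rank 0. Corank 2; j^3 = y*(x - 3*y)^2 has shape L^2 M (L != M), so D-series; mu = 8 gives D_8.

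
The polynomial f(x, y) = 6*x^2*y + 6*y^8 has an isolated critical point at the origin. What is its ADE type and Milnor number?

The Hessian of f at 0 has rank 0. Corank 2; j^3 = 6*x^2*y has shape L^2 M (L != M), so D-series; mu = 9 gives D_9.

Type D_9, Milnor number mu = 9.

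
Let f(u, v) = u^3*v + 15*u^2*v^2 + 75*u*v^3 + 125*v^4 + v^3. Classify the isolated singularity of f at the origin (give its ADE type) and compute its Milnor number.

The Hessian of f at 0 has rank 0. Corank 2; j^3 = v^3 is a perfect cube, so E-series; the 4-jet and mu = 7 give E_7.

Type E7, Milnor number mu = 7.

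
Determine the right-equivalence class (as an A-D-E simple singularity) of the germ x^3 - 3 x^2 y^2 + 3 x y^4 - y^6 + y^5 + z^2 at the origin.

The Hessian of f at 0 has rank 1. Corank 2; j^3 = x^3 is a perfect cube, so E-series; the 5-jet and mu = 8 give E_8.

E_8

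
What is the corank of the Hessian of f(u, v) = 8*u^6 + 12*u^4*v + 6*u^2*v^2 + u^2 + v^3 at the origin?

1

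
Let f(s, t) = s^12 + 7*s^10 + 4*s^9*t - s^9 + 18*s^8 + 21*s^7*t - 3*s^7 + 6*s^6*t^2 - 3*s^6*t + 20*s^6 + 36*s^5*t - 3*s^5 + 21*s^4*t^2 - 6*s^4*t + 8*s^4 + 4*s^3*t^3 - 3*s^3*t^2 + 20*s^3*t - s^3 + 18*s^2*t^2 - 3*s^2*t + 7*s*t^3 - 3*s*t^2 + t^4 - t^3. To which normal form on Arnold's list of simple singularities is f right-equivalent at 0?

The Hessian of f at 0 is [[0, 0], [0, 0]] with rank 0, so corank 2. A Groebner basis of the Jacobian ideal J(f) in C{s,t} is {3*s^2/4 + 3*s*t/2 + t^4 + t^3/4 + 3*t^2/4, s^3 - 9*s^2/4 - 9*s*t/2 + t^3/4 - 9*t^2/4, s^2*t + 7*s^2/4 + 7*s*t/2 - 5*t^3/12 + 7*t^2/4, -s^2 + s*t^2 - 2*s*t + 2*t^3/3 - t^2}; counting standard monomials gives mu = 7. Corank 2; j^3 = -(s + t)^3 is a perfect cube, so E-series; the 4-jet and mu = 7 give E_7.

E_{7}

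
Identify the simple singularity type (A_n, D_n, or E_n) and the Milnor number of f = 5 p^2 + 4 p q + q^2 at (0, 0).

Type A_1, Milnor number mu = 1.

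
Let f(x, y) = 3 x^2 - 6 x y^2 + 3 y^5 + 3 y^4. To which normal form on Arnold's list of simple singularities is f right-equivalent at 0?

A_{4}

The Hessian of f at 0 is [[6, 0], [0, 0]] with rank 1, so corank 1. A Groebner basis of the Jacobian ideal J(f) in C{x,y} is {x^2, -x + y^2}; counting standard monomials gives mu = 4. Corank 1: A-series; mu = 4 gives A_4.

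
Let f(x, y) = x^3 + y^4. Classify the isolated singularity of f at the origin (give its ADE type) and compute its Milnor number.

Type E_6, Milnor number mu = 6.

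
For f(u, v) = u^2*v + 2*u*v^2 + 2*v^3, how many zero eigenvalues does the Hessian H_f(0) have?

2

Hessian at 0 has rank 0.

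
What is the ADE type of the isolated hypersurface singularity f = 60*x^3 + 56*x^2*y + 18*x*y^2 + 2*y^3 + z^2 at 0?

D_4

The Hessian of f at 0 has rank 1. Corank 2; j^3 = 2*(3*x + y)*(10*x^2 + 6*x*y + y^2) splits into three distinct lines over C (the quadratic factor has nonzero discriminant), so D_4.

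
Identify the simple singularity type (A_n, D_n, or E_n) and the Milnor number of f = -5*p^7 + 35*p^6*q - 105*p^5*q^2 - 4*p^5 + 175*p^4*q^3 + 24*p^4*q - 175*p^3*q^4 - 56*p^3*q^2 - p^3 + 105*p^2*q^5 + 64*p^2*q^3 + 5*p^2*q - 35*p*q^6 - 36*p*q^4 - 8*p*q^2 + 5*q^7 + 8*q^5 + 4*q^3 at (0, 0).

The Hessian of f at 0 is [[0, 0], [0, 0]] with rank 0, so corank 2. A Groebner basis of the Jacobian ideal J(f) in C{p,q} is {17*p^2/3 + p*q^3 - 65*p*q/3 + 62*q^2/3, 19*p^2/6 - 73*p*q/6 + q^4 + 35*q^2/3, p^3 - 12*p*q^2 + 16*q^3, p^2*q - 4*p*q^2 + 4*q^3}; counting standard monomials gives mu = 8. Corank 2; j^3 = -(p - 2*q)^2*(p - q) has shape L^2 M (L != M), so D-series; mu = 8 gives D_8.

Type D_{8}, Milnor number mu = 8.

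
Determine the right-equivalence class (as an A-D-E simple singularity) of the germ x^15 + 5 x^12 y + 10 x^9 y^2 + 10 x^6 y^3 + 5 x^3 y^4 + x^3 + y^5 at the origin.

The Hessian of f at 0 has rank 0. Corank 2; j^3 = x^3 is a perfect cube, so E-series; the 5-jet and mu = 8 give E_8.

E_{8}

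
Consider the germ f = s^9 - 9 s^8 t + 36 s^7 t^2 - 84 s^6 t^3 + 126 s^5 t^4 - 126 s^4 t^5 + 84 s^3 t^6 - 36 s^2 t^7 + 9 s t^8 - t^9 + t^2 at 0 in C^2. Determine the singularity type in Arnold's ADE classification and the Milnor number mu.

Type A8, Milnor number mu = 8.

The Hessian of f at 0 has rank 1. Corank 1: A-series; mu = 8 gives A_8.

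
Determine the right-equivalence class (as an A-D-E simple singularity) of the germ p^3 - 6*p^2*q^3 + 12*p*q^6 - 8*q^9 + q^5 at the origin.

E_8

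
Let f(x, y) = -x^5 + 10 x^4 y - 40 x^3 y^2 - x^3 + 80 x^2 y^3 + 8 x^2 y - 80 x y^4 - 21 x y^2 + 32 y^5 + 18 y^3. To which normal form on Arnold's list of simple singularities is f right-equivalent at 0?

The Hessian of f at 0 has rank 0. Corank 2; j^3 = -(x - 3*y)^2*(x - 2*y) has shape L^2 M (L != M), so D-series; mu = 6 gives D_6.

D_{6}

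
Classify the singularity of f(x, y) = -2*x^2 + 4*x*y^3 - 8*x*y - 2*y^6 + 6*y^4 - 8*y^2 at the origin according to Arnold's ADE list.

A_3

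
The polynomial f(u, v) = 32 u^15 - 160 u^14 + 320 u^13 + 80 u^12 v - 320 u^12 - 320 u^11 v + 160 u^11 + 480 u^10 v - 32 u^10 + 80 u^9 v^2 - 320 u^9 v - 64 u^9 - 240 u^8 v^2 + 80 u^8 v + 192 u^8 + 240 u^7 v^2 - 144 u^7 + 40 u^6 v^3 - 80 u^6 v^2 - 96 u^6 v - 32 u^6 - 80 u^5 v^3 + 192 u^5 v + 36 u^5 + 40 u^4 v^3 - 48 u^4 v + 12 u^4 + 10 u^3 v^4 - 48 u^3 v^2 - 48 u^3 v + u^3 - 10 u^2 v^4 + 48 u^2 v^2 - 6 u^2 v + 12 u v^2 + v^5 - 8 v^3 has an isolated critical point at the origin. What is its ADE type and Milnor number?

Type E_8, Milnor number mu = 8.

The Hessian of f at 0 is [[0, 0], [0, 0]] with rank 0, so corank 2. A Groebner basis of the Jacobian ideal J(f) in C{u,v} is {-u^2/576 + u*v^3 - u*v^2/18 + u*v/144 + v^3/9 - v^2/144, v^4, u^3 + u^2/3 - 4*u*v^2/3 - 4*u*v/3 - 16*v^3/3 + 4*v^2/3, u^2*v + u^2/18 - 20*u*v^2/9 - 2*u*v/9 + 4*v^3/9 + 2*v^2/9}; counting standard monomials gives mu = 8. Corank 2; j^3 = (u - 2*v)^3 is a perfect cube, so E-series; the 5-jet and mu = 8 give E_8.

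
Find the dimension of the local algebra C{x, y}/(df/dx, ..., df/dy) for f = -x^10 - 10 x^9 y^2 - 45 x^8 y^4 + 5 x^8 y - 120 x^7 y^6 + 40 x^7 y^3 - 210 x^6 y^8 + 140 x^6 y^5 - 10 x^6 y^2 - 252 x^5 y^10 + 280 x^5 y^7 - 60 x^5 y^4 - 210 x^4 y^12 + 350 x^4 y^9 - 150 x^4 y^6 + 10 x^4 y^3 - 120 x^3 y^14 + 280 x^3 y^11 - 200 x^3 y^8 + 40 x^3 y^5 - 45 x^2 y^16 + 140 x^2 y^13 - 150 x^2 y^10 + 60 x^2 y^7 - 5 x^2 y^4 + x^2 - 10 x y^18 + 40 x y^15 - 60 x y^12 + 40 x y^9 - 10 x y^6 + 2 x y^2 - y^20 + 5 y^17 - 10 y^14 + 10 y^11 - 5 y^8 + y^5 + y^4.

4

The Hessian of f at 0 has rank 1. Corank 1: A-series; mu = 4 gives A_4.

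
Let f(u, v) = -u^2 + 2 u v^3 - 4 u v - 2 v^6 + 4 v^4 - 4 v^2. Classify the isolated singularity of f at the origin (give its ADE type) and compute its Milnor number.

Type A_5, Milnor number mu = 5.

The Hessian of f at 0 is [[-2, -4], [-4, -8]] with rank 1, so corank 1. A Groebner basis of the Jacobian ideal J(f) in C{u,v} is {u*v^2 + 2*u + 4*v, -u + v^3 - 2*v, u^2 + 4*u*v + 4*v^2}; counting standard monomials gives mu = 5. Corank 1: A-series; mu = 5 gives A_5.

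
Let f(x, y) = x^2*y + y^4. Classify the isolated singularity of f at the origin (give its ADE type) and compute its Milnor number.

Type D_5, Milnor number mu = 5.

The Hessian of f at 0 is [[0, 0], [0, 0]] with rank 0, so corank 2. A Groebner basis of the Jacobian ideal J(f) in C{x,y} is {x^3, x^2/4 + y^3, x*y}; counting standard monomials gives mu = 5. Corank 2; j^3 = x^2*y has shape L^2 M (L != M), so D-series; mu = 5 gives D_5.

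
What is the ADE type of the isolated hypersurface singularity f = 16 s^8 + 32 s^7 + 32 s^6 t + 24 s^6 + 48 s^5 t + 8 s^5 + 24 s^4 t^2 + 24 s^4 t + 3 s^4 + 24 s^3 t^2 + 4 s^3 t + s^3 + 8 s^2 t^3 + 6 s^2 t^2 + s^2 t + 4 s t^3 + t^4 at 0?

The Hessian of f at 0 is [[0, 0], [0, 0]] with rank 0, so corank 2. A Groebner basis of the Jacobian ideal J(f) in C{s,t} is {s*t^2, -s*t/4 + t^3, s^2 + s*t}; counting standard monomials gives mu = 5. Corank 2; j^3 = s^2*(s + t) has shape L^2 M (L != M), so D-series; mu = 5 gives D_5.

D5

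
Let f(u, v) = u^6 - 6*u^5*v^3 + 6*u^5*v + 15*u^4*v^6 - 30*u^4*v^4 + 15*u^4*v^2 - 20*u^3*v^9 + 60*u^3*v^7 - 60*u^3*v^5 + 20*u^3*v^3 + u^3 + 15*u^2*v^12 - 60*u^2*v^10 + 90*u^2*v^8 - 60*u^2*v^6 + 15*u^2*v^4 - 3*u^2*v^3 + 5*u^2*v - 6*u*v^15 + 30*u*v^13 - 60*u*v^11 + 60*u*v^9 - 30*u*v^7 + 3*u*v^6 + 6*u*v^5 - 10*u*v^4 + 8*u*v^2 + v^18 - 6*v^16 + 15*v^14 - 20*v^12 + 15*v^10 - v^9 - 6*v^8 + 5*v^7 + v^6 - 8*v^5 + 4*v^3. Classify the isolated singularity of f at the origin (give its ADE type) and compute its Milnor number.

Type D7, Milnor number mu = 7.

The Hessian of f at 0 is [[0, 0], [0, 0]] with rank 0, so corank 2. A Groebner basis of the Jacobian ideal J(f) in C{u,v} is {u^2 + 3*u*v + v^4 + 2*v^2, u^3 - 2*u^2 - 8*u*v + 8*v^3 - 8*v^2, u^2*v + 2*u^2/3 + 8*u*v/3 - 4*v^3 + 8*v^2/3, -u^2/6 + u*v^2 - 2*u*v/3 + 2*v^3 - 2*v^2/3}; counting standard monomials gives mu = 7. Corank 2; j^3 = (u + v)*(u + 2*v)^2 has shape L^2 M (L != M), so D-series; mu = 7 gives D_7.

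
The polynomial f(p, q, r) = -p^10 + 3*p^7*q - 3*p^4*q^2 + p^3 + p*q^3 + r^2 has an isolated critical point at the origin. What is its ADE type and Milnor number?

Type E7, Milnor number mu = 7.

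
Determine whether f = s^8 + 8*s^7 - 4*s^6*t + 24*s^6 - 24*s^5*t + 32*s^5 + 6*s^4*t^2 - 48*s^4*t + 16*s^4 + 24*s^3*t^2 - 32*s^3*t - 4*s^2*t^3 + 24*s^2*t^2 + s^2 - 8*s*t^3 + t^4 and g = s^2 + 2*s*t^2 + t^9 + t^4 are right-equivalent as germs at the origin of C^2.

No.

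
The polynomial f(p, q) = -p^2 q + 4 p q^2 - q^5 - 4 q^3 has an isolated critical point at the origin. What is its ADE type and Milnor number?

Type D6, Milnor number mu = 6.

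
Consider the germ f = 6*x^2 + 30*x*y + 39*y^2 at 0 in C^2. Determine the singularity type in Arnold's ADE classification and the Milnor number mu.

Type A_{1}, Milnor number mu = 1.

The Hessian of f at 0 has rank 2. Corank 0: nondegenerate Morse point, so A_1.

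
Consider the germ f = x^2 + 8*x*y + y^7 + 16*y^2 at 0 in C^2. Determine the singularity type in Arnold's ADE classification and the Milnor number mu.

The Hessian of f at 0 has rank 1. Corank 1: A-series; mu = 6 gives A_6.

Type A_{6}, Milnor number mu = 6.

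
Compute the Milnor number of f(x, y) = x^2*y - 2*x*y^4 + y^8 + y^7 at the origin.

9

The Hessian of f at 0 has rank 0. Corank 2; j^3 = x^2*y has shape L^2 M (L != M), so D-series; mu = 9 gives D_9.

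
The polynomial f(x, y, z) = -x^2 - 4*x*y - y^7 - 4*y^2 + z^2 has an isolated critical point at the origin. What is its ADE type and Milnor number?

Type A_6, Milnor number mu = 6.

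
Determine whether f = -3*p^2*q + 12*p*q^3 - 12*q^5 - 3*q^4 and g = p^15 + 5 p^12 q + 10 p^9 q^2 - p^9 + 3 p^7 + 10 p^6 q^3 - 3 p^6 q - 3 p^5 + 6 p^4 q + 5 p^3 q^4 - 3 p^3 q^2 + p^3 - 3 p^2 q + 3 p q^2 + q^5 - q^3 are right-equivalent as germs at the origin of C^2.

No.

The Hessian of f at 0 is [[0, 0], [0, 0]] with rank 0, so corank 2. A Groebner basis of the Jacobian ideal J(f) in C{p,q} is {p*q^2, -p*q/2 + q^3, p^2 + 2*p*q}; counting standard monomials gives mu = 5. Corank 2; j^3 = -3*p^2*q has shape L^2 M (L != M), so D-series; mu = 5 gives D_5. The Hessian of g at 0 is [[0, 0], [0, 0]] with rank 0, so corank 2. A Groebner basis of the Jacobian ideal J(g) in C{p,q} is {-p^2/2 + p*q^3 + p*q - q^2/2, q^4, p^3 - 3*p*q^2 + 2*q^3, p^2*q - 2*p*q^2 + q^3}; counting standard monomials gives mu = 8. Corank 2; j^3 = (p - q)^3 is a perfect cube, so E-series; the 5-jet and mu = 8 give E_8. f is D_5 but g is E_8, hence not right-equivalent.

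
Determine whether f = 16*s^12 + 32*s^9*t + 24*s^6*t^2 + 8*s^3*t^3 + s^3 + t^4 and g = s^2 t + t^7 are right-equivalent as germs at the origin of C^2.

The Hessian of f at 0 is [[0, 0], [0, 0]] with rank 0, so corank 2. A Groebner basis of the Jacobian ideal J(f) in C{s,t} is {t^3, s^2}; counting standard monomials gives mu = 6. Corank 2; j^3 = s^3 is a perfect cube, so E-series; the 4-jet and mu = 6 give E_6. The Hessian of g at 0 is [[0, 0], [0, 0]] with rank 0, so corank 2. A Groebner basis of the Jacobian ideal J(g) in C{s,t} is {s^2/7 + t^6, s^3, s*t}; counting standard monomials gives mu = 8. Corank 2; j^3 = s^2*t has shape L^2 M (L != M), so D-series; mu = 8 gives D_8. f is E_6 but g is D_8, hence not right-equivalent.

No.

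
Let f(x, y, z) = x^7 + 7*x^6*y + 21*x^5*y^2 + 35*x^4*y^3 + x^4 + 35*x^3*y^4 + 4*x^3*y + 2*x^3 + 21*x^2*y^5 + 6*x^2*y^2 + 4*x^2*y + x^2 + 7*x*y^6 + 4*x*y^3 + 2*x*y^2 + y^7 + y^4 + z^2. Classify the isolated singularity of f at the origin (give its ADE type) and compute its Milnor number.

The Hessian of f at 0 is [[2, 0, 0], [0, 0, 0], [0, 0, 2]] with rank 2, so corank 1. A Groebner basis of the Jacobian ideal J(f) in C{x,y,z} is {-14*x*y/3 - 5*x/3 + y^4 - 4*y^3/3 - 5*y^2/3, x*y^2 + 4*x*y/3 + x/3 + 2*y^3/3 + y^2/3, x^2 + 2*x*y + x + y^2, z}; counting standard monomials gives mu = 6. Corank 1: A-series; mu = 6 gives A_6.

Type A_6, Milnor number mu = 6.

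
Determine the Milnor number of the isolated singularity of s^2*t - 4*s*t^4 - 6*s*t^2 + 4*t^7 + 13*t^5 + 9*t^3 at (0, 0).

The Hessian of f at 0 is [[0, 0], [0, 0]] with rank 0, so corank 2. A Groebner basis of the Jacobian ideal J(f) in C{s,t} is {-s*t/2 + t^4 + 3*t^2/2, s*t^2 - 3*t^3, s^2 - 7*s*t/2 + 3*t^2/2}; counting standard monomials gives mu = 6. Corank 2; j^3 = t*(s - 3*t)^2 has shape L^2 M (L != M), so D-series; mu = 6 gives D_6.

6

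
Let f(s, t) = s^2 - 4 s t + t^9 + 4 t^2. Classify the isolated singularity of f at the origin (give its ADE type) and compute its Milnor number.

Type A_{8}, Milnor number mu = 8.

The Hessian of f at 0 is [[2, -4], [-4, 8]] with rank 1, so corank 1. A Groebner basis of the Jacobian ideal J(f) in C{s,t} is {t^8, s - 2*t}; counting standard monomials gives mu = 8. Corank 1: A-series; mu = 8 gives A_8.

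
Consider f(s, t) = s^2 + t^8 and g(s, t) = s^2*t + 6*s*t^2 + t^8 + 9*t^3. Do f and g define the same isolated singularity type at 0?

The Hessian of f at 0 is [[2, 0], [0, 0]] with rank 1, so corank 1. A Groebner basis of the Jacobian ideal J(f) in C{s,t} is {t^7, s}; counting standard monomials gives mu = 7. Corank 1: A-series; mu = 7 gives A_7. The Hessian of g at 0 is [[0, 0], [0, 0]] with rank 0, so corank 2. A Groebner basis of the Jacobian ideal J(g) in C{s,t} is {s^2/8 + t^7 - 9*t^2/8, s^3 + 27*t^3, s*t + 3*t^2}; counting standard monomials gives mu = 9. Corank 2; j^3 = t*(s + 3*t)^2 has shape L^2 M (L != M), so D-series; mu = 9 gives D_9. f is A_7 but g is D_9, hence not right-equivalent.

No.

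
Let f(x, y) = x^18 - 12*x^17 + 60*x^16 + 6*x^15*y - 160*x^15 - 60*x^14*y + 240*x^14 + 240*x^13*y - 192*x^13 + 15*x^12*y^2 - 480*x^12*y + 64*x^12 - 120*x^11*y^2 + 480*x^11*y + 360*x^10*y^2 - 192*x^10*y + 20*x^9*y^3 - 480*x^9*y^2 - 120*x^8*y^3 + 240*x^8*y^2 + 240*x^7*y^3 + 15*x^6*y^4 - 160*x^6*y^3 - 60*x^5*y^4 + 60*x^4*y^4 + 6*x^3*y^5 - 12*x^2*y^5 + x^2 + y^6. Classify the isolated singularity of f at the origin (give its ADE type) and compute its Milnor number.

Type A_5, Milnor number mu = 5.

The Hessian of f at 0 is [[2, 0], [0, 0]] with rank 1, so corank 1. A Groebner basis of the Jacobian ideal J(f) in C{x,y} is {y^5, x}; counting standard monomials gives mu = 5. Corank 1: A-series; mu = 5 gives A_5.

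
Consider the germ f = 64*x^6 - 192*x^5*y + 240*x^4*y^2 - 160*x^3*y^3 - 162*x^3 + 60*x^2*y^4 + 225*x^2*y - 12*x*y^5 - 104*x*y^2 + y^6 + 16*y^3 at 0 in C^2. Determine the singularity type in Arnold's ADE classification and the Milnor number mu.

The Hessian of f at 0 has rank 0. Corank 2; j^3 = -(2*x - y)*(9*x - 4*y)^2 has shape L^2 M (L != M), so D-series; mu = 7 gives D_7.

Type D_7, Milnor number mu = 7.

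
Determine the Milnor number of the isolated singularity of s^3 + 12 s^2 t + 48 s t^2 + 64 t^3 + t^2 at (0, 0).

2

The Hessian of f at 0 has rank 1. Corank 1: A-series; mu = 2 gives A_2.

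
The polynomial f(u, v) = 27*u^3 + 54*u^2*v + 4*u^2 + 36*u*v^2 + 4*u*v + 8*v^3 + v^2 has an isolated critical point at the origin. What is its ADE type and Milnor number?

Type A_{2}, Milnor number mu = 2.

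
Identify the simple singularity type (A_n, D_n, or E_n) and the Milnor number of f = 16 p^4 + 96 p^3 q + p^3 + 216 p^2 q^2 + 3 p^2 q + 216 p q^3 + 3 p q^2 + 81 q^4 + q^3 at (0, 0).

The Hessian of f at 0 has rank 0. Corank 2; j^3 = (p + q)^3 is a perfect cube, so E-series; the 4-jet and mu = 6 give E_6.

Type E6, Milnor number mu = 6.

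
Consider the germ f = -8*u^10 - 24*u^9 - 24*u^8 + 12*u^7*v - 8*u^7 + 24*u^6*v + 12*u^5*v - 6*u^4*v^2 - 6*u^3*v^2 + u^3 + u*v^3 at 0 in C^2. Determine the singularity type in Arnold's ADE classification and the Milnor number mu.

Type E_{7}, Milnor number mu = 7.

The Hessian of f at 0 has rank 0. Corank 2; j^3 = u^3 is a perfect cube, so E-series; the 4-jet and mu = 7 give E_7.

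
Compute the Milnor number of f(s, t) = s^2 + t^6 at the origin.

The Hessian of f at 0 has rank 1. Corank 1: A-series; mu = 5 gives A_5.

5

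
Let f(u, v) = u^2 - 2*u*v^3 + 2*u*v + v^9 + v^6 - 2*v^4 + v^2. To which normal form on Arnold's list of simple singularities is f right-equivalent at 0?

A8

The Hessian of f at 0 is [[2, 2], [2, 2]] with rank 1, so corank 1. A Groebner basis of the Jacobian ideal J(f) in C{u,v} is {u^2*v^2 + 2*u^2 + 3*u*v + v^2, u^3 + 3*u^2*v + 3*u*v^2 + u + v, -u + v^3 - v}; counting standard monomials gives mu = 8. Corank 1: A-series; mu = 8 gives A_8.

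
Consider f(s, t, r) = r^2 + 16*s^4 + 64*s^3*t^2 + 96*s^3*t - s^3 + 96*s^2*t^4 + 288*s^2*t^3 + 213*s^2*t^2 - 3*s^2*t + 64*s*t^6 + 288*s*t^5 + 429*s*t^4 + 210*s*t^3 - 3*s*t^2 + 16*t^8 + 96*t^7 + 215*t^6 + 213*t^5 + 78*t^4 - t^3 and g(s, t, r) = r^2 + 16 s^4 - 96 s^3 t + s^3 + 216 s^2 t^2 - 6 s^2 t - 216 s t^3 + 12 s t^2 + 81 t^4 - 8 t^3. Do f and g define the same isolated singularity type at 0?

The Hessian of f at 0 has rank 1. Corank 2; j^3 = -(s + t)^3 is a perfect cube, so E-series; the 4-jet and mu = 6 give E_6. The Hessian of g at 0 has rank 1. Corank 2; j^3 = (s - 2*t)^3 is a perfect cube, so E-series; the 4-jet and mu = 6 give E_6. Both have type E_6, hence right-equivalent.

Yes.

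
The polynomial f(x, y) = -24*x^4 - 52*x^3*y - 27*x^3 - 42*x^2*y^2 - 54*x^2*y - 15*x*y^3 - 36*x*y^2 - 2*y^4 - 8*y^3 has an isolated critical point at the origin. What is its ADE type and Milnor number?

The Hessian of f at 0 has rank 0. Corank 2; j^3 = -(3*x + 2*y)^3 is a perfect cube, so E-series; the 4-jet and mu = 7 give E_7.

Type E7, Milnor number mu = 7.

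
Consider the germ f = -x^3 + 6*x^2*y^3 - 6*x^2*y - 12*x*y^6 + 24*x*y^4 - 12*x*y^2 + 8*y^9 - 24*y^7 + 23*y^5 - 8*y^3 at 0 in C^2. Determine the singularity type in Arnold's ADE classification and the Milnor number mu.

The Hessian of f at 0 has rank 0. Corank 2; j^3 = -(x + 2*y)^3 is a perfect cube, so E-series; the 5-jet and mu = 8 give E_8.

Type E_{8}, Milnor number mu = 8.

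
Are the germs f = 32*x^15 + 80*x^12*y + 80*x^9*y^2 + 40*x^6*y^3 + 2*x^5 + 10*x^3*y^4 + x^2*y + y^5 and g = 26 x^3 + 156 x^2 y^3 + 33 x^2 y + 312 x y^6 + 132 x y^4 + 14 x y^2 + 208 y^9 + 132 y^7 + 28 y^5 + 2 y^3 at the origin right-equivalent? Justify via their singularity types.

No.

The Hessian of f at 0 has rank 0. Corank 2; j^3 = x^2*y has shape L^2 M (L != M), so D-series; mu = 6 gives D_6. The Hessian of g at 0 has rank 0. Corank 2; j^3 = (2*x + y)*(13*x^2 + 10*x*y + 2*y^2) splits into three distinct lines over C (the quadratic factor has nonzero discriminant), so D_4. f is D_6 but g is D_4, hence not right-equivalent.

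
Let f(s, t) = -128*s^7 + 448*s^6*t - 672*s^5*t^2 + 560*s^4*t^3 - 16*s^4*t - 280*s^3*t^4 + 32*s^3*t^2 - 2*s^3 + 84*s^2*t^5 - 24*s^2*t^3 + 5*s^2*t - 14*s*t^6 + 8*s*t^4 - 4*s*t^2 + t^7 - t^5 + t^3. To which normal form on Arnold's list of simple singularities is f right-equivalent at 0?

The Hessian of f at 0 has rank 0. Corank 2; j^3 = -(s - t)^2*(2*s - t) has shape L^2 M (L != M), so D-series; mu = 6 gives D_6.

D_6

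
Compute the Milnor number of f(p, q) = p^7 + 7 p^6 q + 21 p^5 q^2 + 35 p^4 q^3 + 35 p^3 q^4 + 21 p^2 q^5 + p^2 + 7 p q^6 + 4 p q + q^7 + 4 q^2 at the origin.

6

The Hessian of f at 0 is [[2, 4], [4, 8]] with rank 1, so corank 1. A Groebner basis of the Jacobian ideal J(f) in C{p,q} is {q^6, p + 2*q}; counting standard monomials gives mu = 6. Corank 1: A-series; mu = 6 gives A_6.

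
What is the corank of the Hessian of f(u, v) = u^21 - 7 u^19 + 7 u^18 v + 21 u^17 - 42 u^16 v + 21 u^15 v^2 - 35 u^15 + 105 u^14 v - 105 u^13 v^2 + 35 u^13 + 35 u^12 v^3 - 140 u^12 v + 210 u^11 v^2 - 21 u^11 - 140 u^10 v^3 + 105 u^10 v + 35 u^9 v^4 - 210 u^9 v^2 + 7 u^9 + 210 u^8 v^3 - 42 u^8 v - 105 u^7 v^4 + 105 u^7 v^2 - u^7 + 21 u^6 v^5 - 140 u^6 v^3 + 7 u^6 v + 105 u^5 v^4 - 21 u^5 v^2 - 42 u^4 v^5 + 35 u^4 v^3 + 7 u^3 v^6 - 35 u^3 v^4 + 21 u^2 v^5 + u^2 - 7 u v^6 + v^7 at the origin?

1

Hessian at 0 has rank 1.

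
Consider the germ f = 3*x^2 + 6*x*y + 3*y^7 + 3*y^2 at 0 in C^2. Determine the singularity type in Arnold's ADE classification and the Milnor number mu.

Type A_{6}, Milnor number mu = 6.

The Hessian of f at 0 has rank 1. Corank 1: A-series; mu = 6 gives A_6.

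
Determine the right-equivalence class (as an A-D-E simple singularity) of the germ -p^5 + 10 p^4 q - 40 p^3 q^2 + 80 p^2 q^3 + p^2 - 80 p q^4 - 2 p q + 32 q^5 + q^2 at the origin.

A_{4}

The Hessian of f at 0 has rank 1. Corank 1: A-series; mu = 4 gives A_4.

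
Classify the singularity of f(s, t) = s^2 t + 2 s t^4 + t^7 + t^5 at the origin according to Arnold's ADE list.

The Hessian of f at 0 has rank 0. Corank 2; j^3 = s^2*t has shape L^2 M (L != M), so D-series; mu = 6 gives D_6.

D_6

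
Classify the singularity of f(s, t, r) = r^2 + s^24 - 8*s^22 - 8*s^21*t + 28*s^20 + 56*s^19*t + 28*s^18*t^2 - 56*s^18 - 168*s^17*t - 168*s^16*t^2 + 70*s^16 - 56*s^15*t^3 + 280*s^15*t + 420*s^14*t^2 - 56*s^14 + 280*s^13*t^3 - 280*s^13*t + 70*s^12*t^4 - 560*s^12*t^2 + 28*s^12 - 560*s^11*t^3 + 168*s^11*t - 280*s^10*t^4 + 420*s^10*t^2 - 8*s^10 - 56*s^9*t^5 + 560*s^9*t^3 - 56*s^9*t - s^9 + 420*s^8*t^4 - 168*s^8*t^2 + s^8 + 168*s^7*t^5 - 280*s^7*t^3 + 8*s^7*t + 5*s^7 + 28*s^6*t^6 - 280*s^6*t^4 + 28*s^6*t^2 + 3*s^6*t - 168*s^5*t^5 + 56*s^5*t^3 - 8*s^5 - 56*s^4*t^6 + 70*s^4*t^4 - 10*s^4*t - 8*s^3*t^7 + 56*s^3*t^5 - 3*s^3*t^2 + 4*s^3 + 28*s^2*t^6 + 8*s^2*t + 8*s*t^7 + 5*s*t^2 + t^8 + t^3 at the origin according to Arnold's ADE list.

D9

The Hessian of f at 0 has rank 1. Corank 2; j^3 = (s + t)*(2*s + t)^2 has shape L^2 M (L != M), so D-series; mu = 9 gives D_9.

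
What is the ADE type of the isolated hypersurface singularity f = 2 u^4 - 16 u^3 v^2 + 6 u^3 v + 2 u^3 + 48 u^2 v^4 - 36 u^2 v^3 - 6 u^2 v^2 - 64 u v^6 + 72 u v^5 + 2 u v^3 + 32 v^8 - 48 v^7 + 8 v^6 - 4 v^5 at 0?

The Hessian of f at 0 has rank 0. Corank 2; j^3 = 2*u^3 is a perfect cube, so E-series; the 4-jet and mu = 7 give E_7.

E_7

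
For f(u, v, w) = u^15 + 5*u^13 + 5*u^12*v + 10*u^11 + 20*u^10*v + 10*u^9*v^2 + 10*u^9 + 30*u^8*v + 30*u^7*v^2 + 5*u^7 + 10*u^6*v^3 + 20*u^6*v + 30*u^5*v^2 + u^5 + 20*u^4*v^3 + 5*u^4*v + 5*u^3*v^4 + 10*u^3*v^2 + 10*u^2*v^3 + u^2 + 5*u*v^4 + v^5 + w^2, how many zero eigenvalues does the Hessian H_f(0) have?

The Hessian at 0 is [[2, 0, 0], [0, 0, 0], [0, 0, 2]] of rank 2; hence corank 1.

1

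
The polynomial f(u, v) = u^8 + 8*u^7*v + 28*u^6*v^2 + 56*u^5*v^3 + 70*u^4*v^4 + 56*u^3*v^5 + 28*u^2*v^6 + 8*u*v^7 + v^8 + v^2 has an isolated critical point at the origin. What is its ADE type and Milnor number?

Type A7, Milnor number mu = 7.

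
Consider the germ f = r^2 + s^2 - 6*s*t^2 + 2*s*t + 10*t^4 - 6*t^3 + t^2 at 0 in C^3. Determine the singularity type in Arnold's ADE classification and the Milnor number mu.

Type A_3, Milnor number mu = 3.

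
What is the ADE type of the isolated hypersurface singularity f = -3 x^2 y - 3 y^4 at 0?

D_{5}

The Hessian of f at 0 is [[0, 0], [0, 0]] with rank 0, so corank 2. A Groebner basis of the Jacobian ideal J(f) in C{x,y} is {x^3, x^2/4 + y^3, x*y}; counting standard monomials gives mu = 5. Corank 2; j^3 = -3*x^2*y has shape L^2 M (L != M), so D-series; mu = 5 gives D_5.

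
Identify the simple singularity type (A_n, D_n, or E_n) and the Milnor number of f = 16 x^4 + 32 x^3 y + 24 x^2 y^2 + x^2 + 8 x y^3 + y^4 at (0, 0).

The Hessian of f at 0 has rank 1. Corank 1: A-series; mu = 3 gives A_3.

Type A3, Milnor number mu = 3.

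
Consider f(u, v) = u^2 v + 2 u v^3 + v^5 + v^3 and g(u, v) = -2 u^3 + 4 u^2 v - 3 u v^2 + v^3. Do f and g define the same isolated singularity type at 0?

The Hessian of f at 0 is [[0, 0], [0, 0]] with rank 0, so corank 2. A Groebner basis of the Jacobian ideal J(f) in C{u,v} is {v^3, u^2 + 3*v^2, u*v}; counting standard monomials gives mu = 4. Corank 2; j^3 = v*(u^2 + v^2) splits into three distinct lines over C (the quadratic factor has nonzero discriminant), so D_4. The Hessian of g at 0 is [[0, 0], [0, 0]] with rank 0, so corank 2. A Groebner basis of the Jacobian ideal J(g) in C{u,v} is {v^3, u^2 - 3*v^2/2, u*v - 3*v^2/2}; counting standard monomials gives mu = 4. Corank 2; j^3 = -(u - v)*(2*u^2 - 2*u*v + v^2) splits into three distinct lines over C (the quadratic factor has nonzero discriminant), so D_4. Both have type D_4, hence right-equivalent.

Yes.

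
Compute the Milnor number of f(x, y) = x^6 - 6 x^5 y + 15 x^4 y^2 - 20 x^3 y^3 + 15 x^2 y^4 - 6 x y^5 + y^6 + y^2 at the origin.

5

The Hessian of f at 0 has rank 1. Corank 1: A-series; mu = 5 gives A_5.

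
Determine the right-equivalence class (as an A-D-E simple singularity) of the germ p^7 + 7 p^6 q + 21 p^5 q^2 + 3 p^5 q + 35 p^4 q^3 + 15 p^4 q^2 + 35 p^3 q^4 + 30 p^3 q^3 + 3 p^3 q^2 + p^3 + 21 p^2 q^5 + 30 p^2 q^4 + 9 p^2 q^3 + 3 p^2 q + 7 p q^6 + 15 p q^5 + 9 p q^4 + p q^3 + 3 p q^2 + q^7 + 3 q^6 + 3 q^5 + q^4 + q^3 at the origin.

E_7

The Hessian of f at 0 is [[0, 0], [0, 0]] with rank 0, so corank 2. A Groebner basis of the Jacobian ideal J(f) in C{p,q} is {p^3 + 3*p^2*q + 6*p^2 + 12*p*q + 6*q^2, -3*p^2 + p*q^2 - 6*p*q - 3*q^2, 3*p^2 + 6*p*q + q^3 + 3*q^2}; counting standard monomials gives mu = 7. Corank 2; j^3 = (p + q)^3 is a perfect cube, so E-series; the 4-jet and mu = 7 give E_7.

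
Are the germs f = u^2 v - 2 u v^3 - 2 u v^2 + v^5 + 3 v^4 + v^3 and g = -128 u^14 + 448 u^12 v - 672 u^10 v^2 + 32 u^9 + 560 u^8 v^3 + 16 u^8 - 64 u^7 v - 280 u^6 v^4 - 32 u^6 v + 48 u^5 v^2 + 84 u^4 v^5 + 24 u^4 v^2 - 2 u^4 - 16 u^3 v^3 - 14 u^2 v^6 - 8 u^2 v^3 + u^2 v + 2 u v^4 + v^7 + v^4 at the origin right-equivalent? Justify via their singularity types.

Yes.

The Hessian of f at 0 has rank 0. Corank 2; j^3 = v*(u - v)^2 has shape L^2 M (L != M), so D-series; mu = 5 gives D_5. The Hessian of g at 0 has rank 0. Corank 2; j^3 = u^2*v has shape L^2 M (L != M), so D-series; mu = 5 gives D_5. Both have type D_5, hence right-equivalent.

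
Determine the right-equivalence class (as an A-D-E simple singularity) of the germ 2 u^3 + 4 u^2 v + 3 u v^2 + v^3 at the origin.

The Hessian of f at 0 has rank 0. Corank 2; j^3 = (u + v)*(2*u^2 + 2*u*v + v^2) splits into three distinct lines over C (the quadratic factor has nonzero discriminant), so D_4.

D4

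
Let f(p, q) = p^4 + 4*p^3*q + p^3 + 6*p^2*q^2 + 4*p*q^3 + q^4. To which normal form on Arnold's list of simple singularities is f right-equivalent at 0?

E_6

The Hessian of f at 0 has rank 0. Corank 2; j^3 = p^3 is a perfect cube, so E-series; the 4-jet and mu = 6 give E_6.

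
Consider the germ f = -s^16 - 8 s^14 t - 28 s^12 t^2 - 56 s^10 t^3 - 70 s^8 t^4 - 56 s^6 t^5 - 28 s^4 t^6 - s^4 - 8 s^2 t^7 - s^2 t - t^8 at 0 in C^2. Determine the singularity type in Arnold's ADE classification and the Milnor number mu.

Type D9, Milnor number mu = 9.

The Hessian of f at 0 has rank 0. Corank 2; j^3 = -s^2*t has shape L^2 M (L != M), so D-series; mu = 9 gives D_9.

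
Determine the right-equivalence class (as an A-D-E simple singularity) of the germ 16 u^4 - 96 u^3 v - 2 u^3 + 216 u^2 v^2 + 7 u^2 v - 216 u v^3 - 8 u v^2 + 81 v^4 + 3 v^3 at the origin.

D5

The Hessian of f at 0 is [[0, 0], [0, 0]] with rank 0, so corank 2. A Groebner basis of the Jacobian ideal J(f) in C{u,v} is {u*v^2 + u*v/8 - v^2/8, u*v/8 + v^3 - v^2/8, u^2 - 5*u*v/2 + 3*v^2/2}; counting standard monomials gives mu = 5. Corank 2; j^3 = -(u - v)^2*(2*u - 3*v) has shape L^2 M (L != M), so D-series; mu = 5 gives D_5.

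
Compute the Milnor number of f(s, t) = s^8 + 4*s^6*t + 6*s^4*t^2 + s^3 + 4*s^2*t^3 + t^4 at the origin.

6

The Hessian of f at 0 has rank 0. Corank 2; j^3 = s^3 is a perfect cube, so E-series; the 4-jet and mu = 6 give E_6.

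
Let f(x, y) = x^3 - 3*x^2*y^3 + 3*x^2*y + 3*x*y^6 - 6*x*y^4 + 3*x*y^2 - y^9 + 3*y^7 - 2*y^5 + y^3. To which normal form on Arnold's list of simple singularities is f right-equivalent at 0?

The Hessian of f at 0 has rank 0. Corank 2; j^3 = (x + y)^3 is a perfect cube, so E-series; the 5-jet and mu = 8 give E_8.

E_8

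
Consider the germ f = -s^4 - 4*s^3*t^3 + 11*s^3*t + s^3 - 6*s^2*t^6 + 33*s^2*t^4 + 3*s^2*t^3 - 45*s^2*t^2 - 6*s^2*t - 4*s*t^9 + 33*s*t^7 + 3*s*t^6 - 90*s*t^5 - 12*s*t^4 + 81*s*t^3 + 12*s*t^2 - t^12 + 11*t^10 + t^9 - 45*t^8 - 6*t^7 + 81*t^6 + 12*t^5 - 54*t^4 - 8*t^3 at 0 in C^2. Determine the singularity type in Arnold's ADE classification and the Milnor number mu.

The Hessian of f at 0 has rank 0. Corank 2; j^3 = (s - 2*t)^3 is a perfect cube, so E-series; the 4-jet and mu = 7 give E_7.

Type E_7, Milnor number mu = 7.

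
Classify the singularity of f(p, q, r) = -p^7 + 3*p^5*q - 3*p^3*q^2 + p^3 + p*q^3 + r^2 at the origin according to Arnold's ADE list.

E_{7}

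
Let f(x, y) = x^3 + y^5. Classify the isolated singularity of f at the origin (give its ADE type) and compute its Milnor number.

The Hessian of f at 0 is [[0, 0], [0, 0]] with rank 0, so corank 2. A Groebner basis of the Jacobian ideal J(f) in C{x,y} is {y^4, x^2}; counting standard monomials gives mu = 8. Corank 2; j^3 = x^3 is a perfect cube, so E-series; the 5-jet and mu = 8 give E_8.

Type E8, Milnor number mu = 8.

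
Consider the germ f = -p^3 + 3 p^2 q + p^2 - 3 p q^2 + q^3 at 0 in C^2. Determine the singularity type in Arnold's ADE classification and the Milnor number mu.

Type A_{2}, Milnor number mu = 2.

The Hessian of f at 0 has rank 1. Corank 1: A-series; mu = 2 gives A_2.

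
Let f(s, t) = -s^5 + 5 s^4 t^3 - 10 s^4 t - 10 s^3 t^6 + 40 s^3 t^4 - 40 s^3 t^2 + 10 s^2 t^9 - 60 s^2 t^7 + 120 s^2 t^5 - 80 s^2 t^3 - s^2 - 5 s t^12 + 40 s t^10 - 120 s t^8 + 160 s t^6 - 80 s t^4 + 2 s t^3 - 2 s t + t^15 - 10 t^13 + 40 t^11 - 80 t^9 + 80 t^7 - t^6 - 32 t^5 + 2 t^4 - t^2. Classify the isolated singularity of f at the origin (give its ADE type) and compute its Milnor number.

Type A4, Milnor number mu = 4.

The Hessian of f at 0 is [[-2, -2], [-2, -2]] with rank 1, so corank 1. A Groebner basis of the Jacobian ideal J(f) in C{s,t} is {-s + t^3 - t, s^2 - t^2, s*t + t^2}; counting standard monomials gives mu = 4. Corank 1: A-series; mu = 4 gives A_4.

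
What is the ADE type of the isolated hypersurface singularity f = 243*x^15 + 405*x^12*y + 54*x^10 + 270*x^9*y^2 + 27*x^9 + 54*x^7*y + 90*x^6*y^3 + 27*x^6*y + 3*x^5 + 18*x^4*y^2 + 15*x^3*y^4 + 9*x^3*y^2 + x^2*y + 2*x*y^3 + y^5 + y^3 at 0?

The Hessian of f at 0 is [[0, 0], [0, 0]] with rank 0, so corank 2. A Groebner basis of the Jacobian ideal J(f) in C{x,y} is {y^3, x^2 + 3*y^2, x*y}; counting standard monomials gives mu = 4. Corank 2; j^3 = y*(x^2 + y^2) splits into three distinct lines over C (the quadratic factor has nonzero discriminant), so D_4.

D_4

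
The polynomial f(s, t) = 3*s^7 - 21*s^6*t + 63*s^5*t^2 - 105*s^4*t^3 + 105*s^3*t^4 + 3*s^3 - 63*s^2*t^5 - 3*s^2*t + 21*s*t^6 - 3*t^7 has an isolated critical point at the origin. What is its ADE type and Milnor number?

Type D_8, Milnor number mu = 8.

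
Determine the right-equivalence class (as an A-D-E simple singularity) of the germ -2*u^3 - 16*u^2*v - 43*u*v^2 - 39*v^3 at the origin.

The Hessian of f at 0 is [[0, 0], [0, 0]] with rank 0, so corank 2. A Groebner basis of the Jacobian ideal J(f) in C{u,v} is {v^3, u^2 - 23*v^2/2, u*v + 7*v^2/2}; counting standard monomials gives mu = 4. Corank 2; j^3 = -(u + 3*v)*(2*u^2 + 10*u*v + 13*v^2) splits into three distinct lines over C (the quadratic factor has nonzero discriminant), so D_4.

D4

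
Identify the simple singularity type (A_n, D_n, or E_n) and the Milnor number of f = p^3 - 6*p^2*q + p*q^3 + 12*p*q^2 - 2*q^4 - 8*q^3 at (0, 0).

The Hessian of f at 0 is [[0, 0], [0, 0]] with rank 0, so corank 2. A Groebner basis of the Jacobian ideal J(f) in C{p,q} is {p^3 - 6*p^2*q - 48*p^2 + 192*p*q - 192*q^2, 6*p^2 + p*q^2 - 24*p*q + 24*q^2, 3*p^2 - 12*p*q + q^3 + 12*q^2}; counting standard monomials gives mu = 7. Corank 2; j^3 = (p - 2*q)^3 is a perfect cube, so E-series; the 4-jet and mu = 7 give E_7.

Type E_7, Milnor number mu = 7.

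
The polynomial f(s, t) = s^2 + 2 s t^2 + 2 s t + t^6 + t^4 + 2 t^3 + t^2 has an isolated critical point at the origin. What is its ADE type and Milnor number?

Type A_{5}, Milnor number mu = 5.

The Hessian of f at 0 has rank 1. Corank 1: A-series; mu = 5 gives A_5.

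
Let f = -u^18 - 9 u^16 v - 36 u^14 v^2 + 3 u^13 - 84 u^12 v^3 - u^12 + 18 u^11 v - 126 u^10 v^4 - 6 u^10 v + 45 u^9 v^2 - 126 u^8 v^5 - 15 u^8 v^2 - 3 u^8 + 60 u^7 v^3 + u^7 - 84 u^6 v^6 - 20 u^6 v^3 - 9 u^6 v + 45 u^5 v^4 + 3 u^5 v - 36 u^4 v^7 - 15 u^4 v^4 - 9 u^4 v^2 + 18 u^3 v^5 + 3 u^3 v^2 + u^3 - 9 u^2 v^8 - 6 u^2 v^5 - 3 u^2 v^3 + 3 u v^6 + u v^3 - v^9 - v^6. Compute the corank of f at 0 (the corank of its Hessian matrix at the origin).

2

The Hessian at 0 is [[0, 0], [0, 0]] of rank 0; hence corank 2.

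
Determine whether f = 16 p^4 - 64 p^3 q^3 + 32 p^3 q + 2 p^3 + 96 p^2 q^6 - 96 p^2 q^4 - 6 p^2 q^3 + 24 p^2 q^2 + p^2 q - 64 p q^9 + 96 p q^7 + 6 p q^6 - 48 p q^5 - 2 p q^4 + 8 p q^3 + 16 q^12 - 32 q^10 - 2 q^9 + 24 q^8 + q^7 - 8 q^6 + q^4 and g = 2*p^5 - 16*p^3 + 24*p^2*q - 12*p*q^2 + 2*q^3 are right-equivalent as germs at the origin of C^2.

The Hessian of f at 0 has rank 0. Corank 2; j^3 = p^2*(2*p + q) has shape L^2 M (L != M), so D-series; mu = 5 gives D_5. The Hessian of g at 0 has rank 0. Corank 2; j^3 = -2*(2*p - q)^3 is a perfect cube, so E-series; the 5-jet and mu = 8 give E_8. f is D_5 but g is E_8, hence not right-equivalent.

No.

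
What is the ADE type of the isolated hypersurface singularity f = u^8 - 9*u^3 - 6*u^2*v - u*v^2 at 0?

The Hessian of f at 0 is [[0, 0], [0, 0]] with rank 0, so corank 2. A Groebner basis of the Jacobian ideal J(f) in C{u,v} is {6561*u*v/8 + v^7 + 2187*v^2/8, u*v^2 + v^3/3, u^2 + u*v/3}; counting standard monomials gives mu = 9. Corank 2; j^3 = -u*(3*u + v)^2 has shape L^2 M (L != M), so D-series; mu = 9 gives D_9.

D9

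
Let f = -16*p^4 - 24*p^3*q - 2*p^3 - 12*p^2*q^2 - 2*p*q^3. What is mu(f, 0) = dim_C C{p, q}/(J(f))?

7

The Hessian of f at 0 has rank 0. Corank 2; j^3 = -2*p^3 is a perfect cube, so E-series; the 4-jet and mu = 7 give E_7.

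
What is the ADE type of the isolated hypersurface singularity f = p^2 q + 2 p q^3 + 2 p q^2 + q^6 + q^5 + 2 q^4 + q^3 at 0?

D_{7}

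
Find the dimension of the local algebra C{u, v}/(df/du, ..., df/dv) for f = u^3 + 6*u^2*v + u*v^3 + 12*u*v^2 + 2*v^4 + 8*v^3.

7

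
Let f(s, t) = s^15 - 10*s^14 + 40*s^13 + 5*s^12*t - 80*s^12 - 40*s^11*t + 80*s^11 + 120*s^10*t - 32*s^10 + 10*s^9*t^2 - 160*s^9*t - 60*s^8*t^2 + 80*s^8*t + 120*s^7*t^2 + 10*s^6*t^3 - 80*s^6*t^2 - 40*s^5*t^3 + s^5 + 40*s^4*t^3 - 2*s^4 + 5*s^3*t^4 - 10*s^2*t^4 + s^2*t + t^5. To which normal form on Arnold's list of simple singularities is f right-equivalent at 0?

D_6

The Hessian of f at 0 is [[0, 0], [0, 0]] with rank 0, so corank 2. A Groebner basis of the Jacobian ideal J(f) in C{s,t} is {s^2/5 + t^4, s^3, s*t}; counting standard monomials gives mu = 6. Corank 2; j^3 = s^2*t has shape L^2 M (L != M), so D-series; mu = 6 gives D_6.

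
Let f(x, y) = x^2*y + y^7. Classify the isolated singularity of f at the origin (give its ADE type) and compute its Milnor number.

Type D_8, Milnor number mu = 8.

The Hessian of f at 0 is [[0, 0], [0, 0]] with rank 0, so corank 2. A Groebner basis of the Jacobian ideal J(f) in C{x,y} is {x^2/7 + y^6, x^3, x*y}; counting standard monomials gives mu = 8. Corank 2; j^3 = x^2*y has shape L^2 M (L != M), so D-series; mu = 8 gives D_8.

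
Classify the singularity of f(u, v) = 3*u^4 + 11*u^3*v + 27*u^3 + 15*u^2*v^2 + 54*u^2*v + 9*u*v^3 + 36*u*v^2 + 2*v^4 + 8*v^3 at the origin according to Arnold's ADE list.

E_{7}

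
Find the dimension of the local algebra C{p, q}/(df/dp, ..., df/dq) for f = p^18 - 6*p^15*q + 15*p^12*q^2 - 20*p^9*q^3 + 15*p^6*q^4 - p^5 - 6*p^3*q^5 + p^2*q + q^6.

7

The Hessian of f at 0 is [[0, 0], [0, 0]] with rank 0, so corank 2. A Groebner basis of the Jacobian ideal J(f) in C{p,q} is {p^2/6 + q^5, p^3, p*q}; counting standard monomials gives mu = 7. Corank 2; j^3 = p^2*q has shape L^2 M (L != M), so D-series; mu = 7 gives D_7.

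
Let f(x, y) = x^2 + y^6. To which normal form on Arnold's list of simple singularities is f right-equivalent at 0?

The Hessian of f at 0 has rank 1. Corank 1: A-series; mu = 5 gives A_5.

A_5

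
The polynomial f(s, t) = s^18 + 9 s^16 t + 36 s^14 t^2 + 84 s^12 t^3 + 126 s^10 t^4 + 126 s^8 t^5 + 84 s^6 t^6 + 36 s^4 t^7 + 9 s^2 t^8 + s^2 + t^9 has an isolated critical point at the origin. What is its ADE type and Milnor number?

Type A_{8}, Milnor number mu = 8.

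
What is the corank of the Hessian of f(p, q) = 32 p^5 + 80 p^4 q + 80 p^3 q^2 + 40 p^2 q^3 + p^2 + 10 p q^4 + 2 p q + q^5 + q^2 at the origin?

1

The Hessian at 0 is [[2, 2], [2, 2]] of rank 1; hence corank 1.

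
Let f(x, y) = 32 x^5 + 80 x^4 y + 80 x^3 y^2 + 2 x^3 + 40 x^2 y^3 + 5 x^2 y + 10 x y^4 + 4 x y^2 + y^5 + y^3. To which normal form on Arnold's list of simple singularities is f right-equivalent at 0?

The Hessian of f at 0 has rank 0. Corank 2; j^3 = (x + y)^2*(2*x + y) has shape L^2 M (L != M), so D-series; mu = 6 gives D_6.

D6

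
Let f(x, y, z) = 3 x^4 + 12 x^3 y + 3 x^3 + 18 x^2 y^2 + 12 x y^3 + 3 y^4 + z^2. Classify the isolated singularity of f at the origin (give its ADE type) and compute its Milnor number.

Type E_6, Milnor number mu = 6.

The Hessian of f at 0 is [[0, 0, 0], [0, 0, 0], [0, 0, 2]] with rank 1, so corank 2. A Groebner basis of the Jacobian ideal J(f) in C{x,y,z} is {y^4, x*y^2 + y^3/3, x^2, z}; counting standard monomials gives mu = 6. Corank 2; j^3 = 3*x^3 is a perfect cube, so E-series; the 4-jet and mu = 6 give E_6.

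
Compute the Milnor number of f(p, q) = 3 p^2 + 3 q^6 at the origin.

5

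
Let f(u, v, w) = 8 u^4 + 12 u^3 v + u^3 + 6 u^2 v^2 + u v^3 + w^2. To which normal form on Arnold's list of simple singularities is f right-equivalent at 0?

E_{7}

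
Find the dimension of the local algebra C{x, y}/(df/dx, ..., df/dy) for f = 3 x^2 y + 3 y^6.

7

The Hessian of f at 0 is [[0, 0], [0, 0]] with rank 0, so corank 2. A Groebner basis of the Jacobian ideal J(f) in C{x,y} is {x^2/6 + y^5, x^3, x*y}; counting standard monomials gives mu = 7. Corank 2; j^3 = 3*x^2*y has shape L^2 M (L != M), so D-series; mu = 7 gives D_7.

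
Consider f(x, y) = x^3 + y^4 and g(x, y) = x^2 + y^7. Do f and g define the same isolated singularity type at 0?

No.

The Hessian of f at 0 has rank 0. Corank 2; j^3 = x^3 is a perfect cube, so E-series; the 4-jet and mu = 6 give E_6. The Hessian of g at 0 has rank 1. Corank 1: A-series; mu = 6 gives A_6. f is E_6 but g is A_6, hence not right-equivalent.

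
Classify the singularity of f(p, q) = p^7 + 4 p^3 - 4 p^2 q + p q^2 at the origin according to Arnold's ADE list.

D_8

The Hessian of f at 0 has rank 0. Corank 2; j^3 = p*(2*p - q)^2 has shape L^2 M (L != M), so D-series; mu = 8 gives D_8.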